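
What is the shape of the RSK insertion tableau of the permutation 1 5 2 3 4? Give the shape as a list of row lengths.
Row-insert each entry into an empty tableau.

After inserting 1: P = [[1]].
After inserting 5: P = [[1, 5]].
After inserting 2: P = [[1, 2], [5]].
After inserting 3: P = [[1, 2, 3], [5]].
After inserting 4: P = [[1, 2, 3, 4], [5]].

The final insertion tableau P = [[1, 2, 3, 4], [5]] has shape [4, 1].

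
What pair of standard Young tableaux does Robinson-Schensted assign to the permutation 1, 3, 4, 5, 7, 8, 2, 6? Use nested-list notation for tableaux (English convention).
Insert each entry of the permutation into P by Schensted row insertion, recording in Q the position of each new cell.

After inserting 1: P = [[1]].
After inserting 3: P = [[1, 3]].
After inserting 4: P = [[1, 3, 4]].
After inserting 5: P = [[1, 3, 4, 5]].
After inserting 7: P = [[1, 3, 4, 5, 7]].
After inserting 8: P = [[1, 3, 4, 5, 7, 8]].
After inserting 2: P = [[1, 2, 4, 5, 7, 8], [3]].
After inserting 6: P = [[1, 2, 4, 5, 6, 8], [3, 7]].

So P = [[1, 2, 4, 5, 6, 8], [3, 7]], Q = [[1, 2, 3, 4, 5, 6], [7, 8]].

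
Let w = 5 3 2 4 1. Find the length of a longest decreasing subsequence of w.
4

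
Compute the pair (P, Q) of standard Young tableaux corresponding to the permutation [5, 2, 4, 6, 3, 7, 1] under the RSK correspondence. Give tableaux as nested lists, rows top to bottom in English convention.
P = [[1, 3, 6, 7], [2], [4], [5]], Q = [[1, 3, 4, 6], [2], [5], [7]]

Insert each entry of the permutation into P by Schensted row insertion, recording in Q the position of each new cell.

Insert 5: appended to row 1. P = [[5]].
Insert 2: 2 bumps 5 from row 1; 5 starts row 2. P = [[2], [5]].
Insert 4: appended to row 1. P = [[2, 4], [5]].
Insert 6: appended to row 1. P = [[2, 4, 6], [5]].
Insert 3: 3 bumps 4 from row 1; 4 bumps 5 from row 2; 5 starts row 3. P = [[2, 3, 6], [4], [5]].
Insert 7: appended to row 1. P = [[2, 3, 6, 7], [4], [5]].
Insert 1: 1 bumps 2 from row 1; 2 bumps 4 from row 2; 4 bumps 5 from row 3; 5 starts row 4. P = [[1, 3, 6, 7], [2], [4], [5]].

So P = [[1, 3, 6, 7], [2], [4], [5]], Q = [[1, 3, 4, 6], [2], [5], [7]].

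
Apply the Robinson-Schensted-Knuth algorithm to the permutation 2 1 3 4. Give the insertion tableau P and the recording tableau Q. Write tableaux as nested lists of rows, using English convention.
Insert each entry of the permutation into P by Schensted row insertion, recording in Q the position of each new cell.

After inserting 2: P = [[2]].
After inserting 1: P = [[1], [2]].
After inserting 3: P = [[1, 3], [2]].
After inserting 4: P = [[1, 3, 4], [2]].

So P = [[1, 3, 4], [2]], Q = [[1, 3, 4], [2]].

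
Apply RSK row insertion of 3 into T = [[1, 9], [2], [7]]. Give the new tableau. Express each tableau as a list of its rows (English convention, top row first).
In row 1, 3 replaces 9 (the leftmost entry greater than 3); 9 is bumped to row 2. 9 is appended to row 2. The new tableau is [[1, 3], [2, 9], [7]].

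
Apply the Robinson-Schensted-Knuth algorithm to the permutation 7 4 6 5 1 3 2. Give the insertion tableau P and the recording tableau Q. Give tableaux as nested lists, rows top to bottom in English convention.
Insert each entry of the permutation into P by Schensted row insertion, recording in Q the position of each new cell.

Insert 7: appended to row 1. P = [[7]].
Insert 4: 4 bumps 7 from row 1; 7 starts row 2. P = [[4], [7]].
Insert 6: appended to row 1. P = [[4, 6], [7]].
Insert 5: 5 bumps 6 from row 1; 6 bumps 7 from row 2; 7 starts row 3. P = [[4, 5], [6], [7]].
Insert 1: 1 bumps 4 from row 1; 4 bumps 6 from row 2; 6 bumps 7 from row 3; 7 starts row 4. P = [[1, 5], [4], [6], [7]].
Insert 3: 3 bumps 5 from row 1; 5 appends to row 2. P = [[1, 3], [4, 5], [6], [7]].
Insert 2: 2 bumps 3 from row 1; 3 bumps 4 from row 2; 4 bumps 6 from row 3; 6 bumps 7 from row 4; 7 starts row 5. P = [[1, 2], [3, 5], [4], [6], [7]].

So P = [[1, 2], [3, 5], [4], [6], [7]], Q = [[1, 3], [2, 6], [4], [5], [7]].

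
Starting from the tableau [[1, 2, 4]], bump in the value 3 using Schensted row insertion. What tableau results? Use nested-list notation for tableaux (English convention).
[[1, 2, 3], [4]]

In row 1, 3 replaces 4 (the leftmost entry greater than 3); 4 is bumped to row 2. 4 starts a new row 2. The new tableau is [[1, 2, 3], [4]].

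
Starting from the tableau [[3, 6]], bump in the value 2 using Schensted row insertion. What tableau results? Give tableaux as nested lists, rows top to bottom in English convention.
In row 1, 2 replaces 3 (the leftmost entry greater than 2); 3 is bumped to row 2. 3 starts a new row 2. The new tableau is [[2, 6], [3]].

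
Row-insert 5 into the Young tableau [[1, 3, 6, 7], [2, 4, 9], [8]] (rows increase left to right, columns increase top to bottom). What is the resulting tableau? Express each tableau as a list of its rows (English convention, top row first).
[[1, 3, 5, 7], [2, 4, 6], [8, 9]]

In row 1, 5 replaces 6 (the leftmost entry greater than 5); 6 is bumped to row 2. In row 2, 6 replaces 9 (the leftmost entry greater than 6); 9 is bumped to row 3. 9 is appended to row 3. The new tableau is [[1, 3, 5, 7], [2, 4, 6], [8, 9]].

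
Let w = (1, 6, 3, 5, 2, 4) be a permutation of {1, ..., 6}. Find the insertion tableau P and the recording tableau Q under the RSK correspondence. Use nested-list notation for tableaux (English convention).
Insert each entry of the permutation into P by Schensted row insertion, recording in Q the position of each new cell.

After inserting 1: P = [[1]].
After inserting 6: P = [[1, 6]].
After inserting 3: P = [[1, 3], [6]].
After inserting 5: P = [[1, 3, 5], [6]].
After inserting 2: P = [[1, 2, 5], [3], [6]].
After inserting 4: P = [[1, 2, 4], [3, 5], [6]].

So P = [[1, 2, 4], [3, 5], [6]], Q = [[1, 2, 4], [3, 6], [5]].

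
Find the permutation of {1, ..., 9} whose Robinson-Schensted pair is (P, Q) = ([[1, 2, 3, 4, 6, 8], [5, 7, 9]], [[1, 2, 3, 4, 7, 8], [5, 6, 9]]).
Reverse the RSK construction: for i from n down to 1, find the cell of Q containing i, remove the entry at that cell from P, and reverse-bump it up through P; the value ejected from row 1 is w(i).

Step i=9: Q has 9 at row 2, column 3; remove 9 from row 2 of P and reverse-bump: 9 enters row 1 and ejects 8. So w(9) = 8. P is now [[1, 2, 3, 4, 6, 9], [5, 7]].
Step i=8: Q has 8 at row 1, column 6; remove that cell from P, ejecting 9. So w(8) = 9. P is now [[1, 2, 3, 4, 6], [5, 7]].
Step i=7: Q has 7 at row 1, column 5; remove that cell from P, ejecting 6. So w(7) = 6. P is now [[1, 2, 3, 4], [5, 7]].
Step i=6: Q has 6 at row 2, column 2; remove 7 from row 2 of P and reverse-bump: 7 enters row 1 and ejects 4. So w(6) = 4. P is now [[1, 2, 3, 7], [5]].
Step i=5: Q has 5 at row 2, column 1; remove 5 from row 2 of P and reverse-bump: 5 enters row 1 and ejects 3. So w(5) = 3. P is now [[1, 2, 5, 7]].
Step i=4: Q has 4 at row 1, column 4; remove that cell from P, ejecting 7. So w(4) = 7. P is now [[1, 2, 5]].
Step i=3: Q has 3 at row 1, column 3; remove that cell from P, ejecting 5. So w(3) = 5. P is now [[1, 2]].
Step i=2: Q has 2 at row 1, column 2; remove that cell from P, ejecting 2. So w(2) = 2. P is now [[1]].
Step i=1: Q has 1 at row 1, column 1; remove that cell from P, ejecting 1. So w(1) = 1. P is now [].

So w = 1 2 5 7 3 4 6 9 8.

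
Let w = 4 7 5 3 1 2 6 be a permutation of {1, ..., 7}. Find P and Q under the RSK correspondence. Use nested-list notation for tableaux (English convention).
P = [[1, 2, 6], [3, 5], [4], [7]], Q = [[1, 2, 7], [3, 6], [4], [5]]

Insert each entry of the permutation into P by Schensted row insertion, recording in Q the position of each new cell.

Insert 4: appended to row 1. P = [[4]].
Insert 7: appended to row 1. P = [[4, 7]].
Insert 5: 5 bumps 7 from row 1; 7 starts row 2. P = [[4, 5], [7]].
Insert 3: 3 bumps 4 from row 1; 4 bumps 7 from row 2; 7 starts row 3. P = [[3, 5], [4], [7]].
Insert 1: 1 bumps 3 from row 1; 3 bumps 4 from row 2; 4 bumps 7 from row 3; 7 starts row 4. P = [[1, 5], [3], [4], [7]].
Insert 2: 2 bumps 5 from row 1; 5 appends to row 2. P = [[1, 2], [3, 5], [4], [7]].
Insert 6: appended to row 1. P = [[1, 2, 6], [3, 5], [4], [7]].

So P = [[1, 2, 6], [3, 5], [4], [7]], Q = [[1, 2, 7], [3, 6], [4], [5]].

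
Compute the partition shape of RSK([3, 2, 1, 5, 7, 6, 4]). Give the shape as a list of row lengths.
Row-insert each entry into an empty tableau.

After inserting 3: P = [[3]].
After inserting 2: P = [[2], [3]].
After inserting 1: P = [[1], [2], [3]].
After inserting 5: P = [[1, 5], [2], [3]].
After inserting 7: P = [[1, 5, 7], [2], [3]].
After inserting 6: P = [[1, 5, 6], [2, 7], [3]].
After inserting 4: P = [[1, 4, 6], [2, 5], [3, 7]].

The final insertion tableau P = [[1, 4, 6], [2, 5], [3, 7]] has shape [3, 2, 2].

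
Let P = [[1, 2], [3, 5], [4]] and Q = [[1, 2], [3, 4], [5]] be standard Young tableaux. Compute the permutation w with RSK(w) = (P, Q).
Reverse the RSK construction: for i from n down to 1, find the cell of Q containing i, remove the entry at that cell from P, and reverse-bump it up through P; the value ejected from row 1 is w(i).

Step i=5: Q has 5 at row 3, column 1; remove 4 from row 3 of P and reverse-bump: 4 enters row 2 and ejects 3; 3 enters row 1 and ejects 2. So w(5) = 2. P is now [[1, 3], [4, 5]].
Step i=4: Q has 4 at row 2, column 2; remove 5 from row 2 of P and reverse-bump: 5 enters row 1 and ejects 3. So w(4) = 3. P is now [[1, 5], [4]].
Step i=3: Q has 3 at row 2, column 1; remove 4 from row 2 of P and reverse-bump: 4 enters row 1 and ejects 1. So w(3) = 1. P is now [[4, 5]].
Step i=2: Q has 2 at row 1, column 2; remove that cell from P, ejecting 5. So w(2) = 5. P is now [[4]].
Step i=1: Q has 1 at row 1, column 1; remove that cell from P, ejecting 4. So w(1) = 4. P is now [].

So w = 4 5 1 3 2.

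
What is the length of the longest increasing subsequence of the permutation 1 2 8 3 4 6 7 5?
6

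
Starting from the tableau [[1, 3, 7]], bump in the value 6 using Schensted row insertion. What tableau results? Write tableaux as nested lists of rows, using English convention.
In row 1, 6 replaces 7 (the leftmost entry greater than 6); 7 is bumped to row 2. 7 starts a new row 2. The new tableau is [[1, 3, 6], [7]].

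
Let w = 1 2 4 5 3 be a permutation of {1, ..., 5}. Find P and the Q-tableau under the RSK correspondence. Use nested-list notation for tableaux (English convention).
P = [[1, 2, 3, 5], [4]], Q = [[1, 2, 3, 4], [5]]

Insert each entry of the permutation into P by Schensted row insertion, recording in Q the position of each new cell.

After inserting 1: P = [[1]].
After inserting 2: P = [[1, 2]].
After inserting 4: P = [[1, 2, 4]].
After inserting 5: P = [[1, 2, 4, 5]].
After inserting 3: P = [[1, 2, 3, 5], [4]].

So P = [[1, 2, 3, 5], [4]], Q = [[1, 2, 3, 4], [5]].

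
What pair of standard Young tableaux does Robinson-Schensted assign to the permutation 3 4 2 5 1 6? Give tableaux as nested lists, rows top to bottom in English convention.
Insert each entry of the permutation into P by Schensted row insertion, recording in Q the position of each new cell.

Insert 3: appended to row 1. P = [[3]].
Insert 4: appended to row 1. P = [[3, 4]].
Insert 2: 2 bumps 3 from row 1; 3 starts row 2. P = [[2, 4], [3]].
Insert 5: appended to row 1. P = [[2, 4, 5], [3]].
Insert 1: 1 bumps 2 from row 1; 2 bumps 3 from row 2; 3 starts row 3. P = [[1, 4, 5], [2], [3]].
Insert 6: appended to row 1. P = [[1, 4, 5, 6], [2], [3]].

So P = [[1, 4, 5, 6], [2], [3]], Q = [[1, 2, 4, 6], [3], [5]].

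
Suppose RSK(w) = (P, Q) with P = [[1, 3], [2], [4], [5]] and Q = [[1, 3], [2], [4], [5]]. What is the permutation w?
5 2 4 3 1

Reverse RSK: for i = n, n-1, ..., 1, locate i in Q, remove the corresponding corner cell from P, and reverse-bump its entry up through P; the value ejected from row 1 is w(i).

So w = 5 2 4 3 1.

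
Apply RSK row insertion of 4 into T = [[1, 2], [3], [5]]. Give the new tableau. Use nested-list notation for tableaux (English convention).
[[1, 2, 4], [3], [5]]

4 is larger than every entry of row 1, so it is appended to row 1. The new tableau is [[1, 2, 4], [3], [5]].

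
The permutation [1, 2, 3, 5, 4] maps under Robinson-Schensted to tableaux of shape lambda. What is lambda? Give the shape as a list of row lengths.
[4, 1]

Row-insert each entry into an empty tableau.

After inserting 1: P = [[1]].
After inserting 2: P = [[1, 2]].
After inserting 3: P = [[1, 2, 3]].
After inserting 5: P = [[1, 2, 3, 5]].
After inserting 4: P = [[1, 2, 3, 4], [5]].

The final insertion tableau P = [[1, 2, 3, 4], [5]] has shape [4, 1].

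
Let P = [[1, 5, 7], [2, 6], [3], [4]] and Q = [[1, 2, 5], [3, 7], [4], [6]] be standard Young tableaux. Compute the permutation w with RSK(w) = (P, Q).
4 6 3 2 7 1 5

Reverse the RSK construction: for i from n down to 1, find the cell of Q containing i, remove the entry at that cell from P, and reverse-bump it up through P; the value ejected from row 1 is w(i).

Step i=7: Q has 7 at row 2, column 2; remove 6 from row 2 of P and reverse-bump: 6 enters row 1 and ejects 5. So w(7) = 5. P is now [[1, 6, 7], [2], [3], [4]].
Step i=6: Q has 6 at row 4, column 1; remove 4 from row 4 of P and reverse-bump: 4 enters row 3 and ejects 3; 3 enters row 2 and ejects 2; 2 enters row 1 and ejects 1. So w(6) = 1. P is now [[2, 6, 7], [3], [4]].
Step i=5: Q has 5 at row 1, column 3; remove that cell from P, ejecting 7. So w(5) = 7. P is now [[2, 6], [3], [4]].
Step i=4: Q has 4 at row 3, column 1; remove 4 from row 3 of P and reverse-bump: 4 enters row 2 and ejects 3; 3 enters row 1 and ejects 2. So w(4) = 2. P is now [[3, 6], [4]].
Step i=3: Q has 3 at row 2, column 1; remove 4 from row 2 of P and reverse-bump: 4 enters row 1 and ejects 3. So w(3) = 3. P is now [[4, 6]].
Step i=2: Q has 2 at row 1, column 2; remove that cell from P, ejecting 6. So w(2) = 6. P is now [[4]].
Step i=1: Q has 1 at row 1, column 1; remove that cell from P, ejecting 4. So w(1) = 4. P is now [].

So w = 4 6 3 2 7 1 5.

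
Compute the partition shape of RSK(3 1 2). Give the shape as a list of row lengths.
Row-insert each entry into an empty tableau.

After inserting 3: P = [[3]].
After inserting 1: P = [[1], [3]].
After inserting 2: P = [[1, 2], [3]].

The final insertion tableau P = [[1, 2], [3]] has shape [2, 1].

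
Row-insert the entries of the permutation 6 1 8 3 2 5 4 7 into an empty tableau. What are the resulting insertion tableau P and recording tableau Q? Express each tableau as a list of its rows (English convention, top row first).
Insert each entry of the permutation into P by Schensted row insertion, recording in Q the position of each new cell.

Insert 6: appended to row 1. P = [[6]], Q = [[1]].
Insert 1: 1 bumps 6 from row 1; 6 starts row 2. P = [[1], [6]], Q = [[1], [2]].
Insert 8: appended to row 1. P = [[1, 8], [6]], Q = [[1, 3], [2]].
Insert 3: 3 bumps 8 from row 1; 8 appends to row 2. P = [[1, 3], [6, 8]], Q = [[1, 3], [2, 4]].
Insert 2: 2 bumps 3 from row 1; 3 bumps 6 from row 2; 6 starts row 3. P = [[1, 2], [3, 8], [6]], Q = [[1, 3], [2, 4], [5]].
Insert 5: appended to row 1. P = [[1, 2, 5], [3, 8], [6]], Q = [[1, 3, 6], [2, 4], [5]].
Insert 4: 4 bumps 5 from row 1; 5 bumps 8 from row 2; 8 appends to row 3. P = [[1, 2, 4], [3, 5], [6, 8]], Q = [[1, 3, 6], [2, 4], [5, 7]].
Insert 7: appended to row 1. P = [[1, 2, 4, 7], [3, 5], [6, 8]], Q = [[1, 3, 6, 8], [2, 4], [5, 7]].

So P = [[1, 2, 4, 7], [3, 5], [6, 8]], Q = [[1, 3, 6, 8], [2, 4], [5, 7]].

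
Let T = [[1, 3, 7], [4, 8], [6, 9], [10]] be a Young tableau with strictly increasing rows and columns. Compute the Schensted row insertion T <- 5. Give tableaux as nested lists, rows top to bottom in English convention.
[[1, 3, 5], [4, 7], [6, 8], [9], [10]]

In row 1, 5 replaces 7 (the leftmost entry greater than 5); 7 is bumped to row 2. In row 2, 7 replaces 8 (the leftmost entry greater than 7); 8 is bumped to row 3. In row 3, 8 replaces 9 (the leftmost entry greater than 8); 9 is bumped to row 4. In row 4, 9 replaces 10 (the leftmost entry greater than 9); 10 is bumped to row 5. 10 starts a new row 5. The new tableau is [[1, 3, 5], [4, 7], [6, 8], [9], [10]].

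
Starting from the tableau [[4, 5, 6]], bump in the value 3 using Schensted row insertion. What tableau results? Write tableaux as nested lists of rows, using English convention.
[[3, 5, 6], [4]]

In row 1, 3 replaces 4 (the leftmost entry greater than 3); 4 is bumped to row 2. 4 starts a new row 2. The new tableau is [[3, 5, 6], [4]].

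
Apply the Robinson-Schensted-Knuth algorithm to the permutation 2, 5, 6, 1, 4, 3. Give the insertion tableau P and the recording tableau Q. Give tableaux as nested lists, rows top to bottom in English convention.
Insert each entry of the permutation into P by Schensted row insertion, recording in Q the position of each new cell.

Insert 2: appended to row 1. P = [[2]], Q = [[1]].
Insert 5: appended to row 1. P = [[2, 5]], Q = [[1, 2]].
Insert 6: appended to row 1. P = [[2, 5, 6]], Q = [[1, 2, 3]].
Insert 1: 1 bumps 2 from row 1; 2 starts row 2. P = [[1, 5, 6], [2]], Q = [[1, 2, 3], [4]].
Insert 4: 4 bumps 5 from row 1; 5 appends to row 2. P = [[1, 4, 6], [2, 5]], Q = [[1, 2, 3], [4, 5]].
Insert 3: 3 bumps 4 from row 1; 4 bumps 5 from row 2; 5 starts row 3. P = [[1, 3, 6], [2, 4], [5]], Q = [[1, 2, 3], [4, 5], [6]].

So P = [[1, 3, 6], [2, 4], [5]], Q = [[1, 2, 3], [4, 5], [6]].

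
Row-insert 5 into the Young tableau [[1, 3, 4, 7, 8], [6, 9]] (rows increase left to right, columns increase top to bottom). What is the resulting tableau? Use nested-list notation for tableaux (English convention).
In row 1, 5 replaces 7 (the leftmost entry greater than 5); 7 is bumped to row 2. In row 2, 7 replaces 9 (the leftmost entry greater than 7); 9 is bumped to row 3. 9 starts a new row 3. The new tableau is [[1, 3, 4, 5, 8], [6, 7], [9]].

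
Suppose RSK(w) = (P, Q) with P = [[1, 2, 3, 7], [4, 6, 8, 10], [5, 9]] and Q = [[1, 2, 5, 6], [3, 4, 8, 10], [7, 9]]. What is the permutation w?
5 6 1 4 9 10 2 8 3 7

Reverse RSK: for i = n, n-1, ..., 1, locate i in Q, remove the corresponding corner cell from P, and reverse-bump its entry up through P; the value ejected from row 1 is w(i).

So w = 5 6 1 4 9 10 2 8 3 7.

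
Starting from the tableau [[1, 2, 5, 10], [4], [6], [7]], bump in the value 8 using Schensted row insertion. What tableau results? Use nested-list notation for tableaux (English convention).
[[1, 2, 5, 8], [4, 10], [6], [7]]

In row 1, 8 replaces 10 (the leftmost entry greater than 8); 10 is bumped to row 2. 10 is appended to row 2. The new tableau is [[1, 2, 5, 8], [4, 10], [6], [7]].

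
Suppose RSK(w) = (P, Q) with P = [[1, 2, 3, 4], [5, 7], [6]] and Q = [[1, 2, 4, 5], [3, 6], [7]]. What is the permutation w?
1 6 2 3 7 5 4

Reverse the RSK construction: for i from n down to 1, find the cell of Q containing i, remove the entry at that cell from P, and reverse-bump it up through P; the value ejected from row 1 is w(i).

Step i=7: Q has 7 at row 3, column 1; remove 6 from row 3 of P and reverse-bump: 6 enters row 2 and ejects 5; 5 enters row 1 and ejects 4. So w(7) = 4. P is now [[1, 2, 3, 5], [6, 7]].
Step i=6: Q has 6 at row 2, column 2; remove 7 from row 2 of P and reverse-bump: 7 enters row 1 and ejects 5. So w(6) = 5. P is now [[1, 2, 3, 7], [6]].
Step i=5: Q has 5 at row 1, column 4; remove that cell from P, ejecting 7. So w(5) = 7. P is now [[1, 2, 3], [6]].
Step i=4: Q has 4 at row 1, column 3; remove that cell from P, ejecting 3. So w(4) = 3. P is now [[1, 2], [6]].
Step i=3: Q has 3 at row 2, column 1; remove 6 from row 2 of P and reverse-bump: 6 enters row 1 and ejects 2. So w(3) = 2. P is now [[1, 6]].
Step i=2: Q has 2 at row 1, column 2; remove that cell from P, ejecting 6. So w(2) = 6. P is now [[1]].
Step i=1: Q has 1 at row 1, column 1; remove that cell from P, ejecting 1. So w(1) = 1. P is now [].

So w = 1 6 2 3 7 5 4.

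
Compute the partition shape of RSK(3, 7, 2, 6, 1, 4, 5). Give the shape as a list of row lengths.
Row-insert each entry into an empty tableau.

After inserting 3: P = [[3]].
After inserting 7: P = [[3, 7]].
After inserting 2: P = [[2, 7], [3]].
After inserting 6: P = [[2, 6], [3, 7]].
After inserting 1: P = [[1, 6], [2, 7], [3]].
After inserting 4: P = [[1, 4], [2, 6], [3, 7]].
After inserting 5: P = [[1, 4, 5], [2, 6], [3, 7]].

The final insertion tableau P = [[1, 4, 5], [2, 6], [3, 7]] has shape [3, 2, 2].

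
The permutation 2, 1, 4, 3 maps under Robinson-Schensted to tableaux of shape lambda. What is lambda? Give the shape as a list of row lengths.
Row-insert each entry into an empty tableau.

After inserting 2: P = [[2]].
After inserting 1: P = [[1], [2]].
After inserting 4: P = [[1, 4], [2]].
After inserting 3: P = [[1, 3], [2, 4]].

The final insertion tableau P = [[1, 3], [2, 4]] has shape [2, 2].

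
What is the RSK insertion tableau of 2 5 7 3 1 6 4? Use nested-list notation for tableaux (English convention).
Insert 2: appended to row 1. P = [[2]].
Insert 5: appended to row 1. P = [[2, 5]].
Insert 7: appended to row 1. P = [[2, 5, 7]].
Insert 3: 3 bumps 5 from row 1; 5 starts row 2. P = [[2, 3, 7], [5]].
Insert 1: 1 bumps 2 from row 1; 2 bumps 5 from row 2; 5 starts row 3. P = [[1, 3, 7], [2], [5]].
Insert 6: 6 bumps 7 from row 1; 7 appends to row 2. P = [[1, 3, 6], [2, 7], [5]].
Insert 4: 4 bumps 6 from row 1; 6 bumps 7 from row 2; 7 appends to row 3. P = [[1, 3, 4], [2, 6], [5, 7]].

So P = [[1, 3, 4], [2, 6], [5, 7]].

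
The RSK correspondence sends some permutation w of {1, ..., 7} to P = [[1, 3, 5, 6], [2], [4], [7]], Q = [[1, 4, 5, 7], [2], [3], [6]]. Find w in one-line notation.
7 4 2 3 5 1 6

Reverse the RSK construction: for i from n down to 1, find the cell of Q containing i, remove the entry at that cell from P, and reverse-bump it up through P; the value ejected from row 1 is w(i).

Step i=7: Q has 7 at row 1, column 4; remove that cell from P, ejecting 6. So w(7) = 6. P is now [[1, 3, 5], [2], [4], [7]].
Step i=6: Q has 6 at row 4, column 1; remove 7 from row 4 of P and reverse-bump: 7 enters row 3 and ejects 4; 4 enters row 2 and ejects 2; 2 enters row 1 and ejects 1. So w(6) = 1. P is now [[2, 3, 5], [4], [7]].
Step i=5: Q has 5 at row 1, column 3; remove that cell from P, ejecting 5. So w(5) = 5. P is now [[2, 3], [4], [7]].
Step i=4: Q has 4 at row 1, column 2; remove that cell from P, ejecting 3. So w(4) = 3. P is now [[2], [4], [7]].
Step i=3: Q has 3 at row 3, column 1; remove 7 from row 3 of P and reverse-bump: 7 enters row 2 and ejects 4; 4 enters row 1 and ejects 2. So w(3) = 2. P is now [[4], [7]].
Step i=2: Q has 2 at row 2, column 1; remove 7 from row 2 of P and reverse-bump: 7 enters row 1 and ejects 4. So w(2) = 4. P is now [[7]].
Step i=1: Q has 1 at row 1, column 1; remove that cell from P, ejecting 7. So w(1) = 7. P is now [].

So w = 7 4 2 3 5 1 6.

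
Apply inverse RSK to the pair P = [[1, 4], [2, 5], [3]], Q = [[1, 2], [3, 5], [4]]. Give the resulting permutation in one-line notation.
3 5 2 1 4

Reverse the RSK construction: for i from n down to 1, find the cell of Q containing i, remove the entry at that cell from P, and reverse-bump it up through P; the value ejected from row 1 is w(i).

Step i=5: Q has 5 at row 2, column 2; remove 5 from row 2 of P and reverse-bump: 5 enters row 1 and ejects 4. So w(5) = 4. P is now [[1, 5], [2], [3]].
Step i=4: Q has 4 at row 3, column 1; remove 3 from row 3 of P and reverse-bump: 3 enters row 2 and ejects 2; 2 enters row 1 and ejects 1. So w(4) = 1. P is now [[2, 5], [3]].
Step i=3: Q has 3 at row 2, column 1; remove 3 from row 2 of P and reverse-bump: 3 enters row 1 and ejects 2. So w(3) = 2. P is now [[3, 5]].
Step i=2: Q has 2 at row 1, column 2; remove that cell from P, ejecting 5. So w(2) = 5. P is now [[3]].
Step i=1: Q has 1 at row 1, column 1; remove that cell from P, ejecting 3. So w(1) = 3. P is now [].

So w = 3 5 2 1 4.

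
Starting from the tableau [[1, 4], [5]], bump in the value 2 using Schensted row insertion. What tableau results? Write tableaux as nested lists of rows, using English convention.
[[1, 2], [4], [5]]

In row 1, 2 replaces 4 (the leftmost entry greater than 2); 4 is bumped to row 2. In row 2, 4 replaces 5 (the leftmost entry greater than 4); 5 is bumped to row 3. 5 starts a new row 3. The new tableau is [[1, 2], [4], [5]].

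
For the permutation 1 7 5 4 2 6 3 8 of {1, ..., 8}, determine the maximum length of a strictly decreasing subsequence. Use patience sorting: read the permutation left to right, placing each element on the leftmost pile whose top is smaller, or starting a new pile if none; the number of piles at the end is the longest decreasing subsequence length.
4

1: new pile. tops = [1]
7: onto pile 1 (replacing 1). tops = [7]
5: new pile. tops = [7, 5]
4: new pile. tops = [7, 5, 4]
2: new pile. tops = [7, 5, 4, 2]
6: onto pile 2 (replacing 5). tops = [7, 6, 4, 2]
3: onto pile 4 (replacing 2). tops = [7, 6, 4, 3]
8: onto pile 1 (replacing 7). tops = [8, 6, 4, 3]

4 piles, so the longest decreasing subsequence has length 4.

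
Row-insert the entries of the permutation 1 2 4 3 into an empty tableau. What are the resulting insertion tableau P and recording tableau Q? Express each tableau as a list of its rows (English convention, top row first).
Insert each entry of the permutation into P by Schensted row insertion, recording in Q the position of each new cell.

Insert 1: appended to row 1. P = [[1]].
Insert 2: appended to row 1. P = [[1, 2]].
Insert 4: appended to row 1. P = [[1, 2, 4]].
Insert 3: 3 bumps 4 from row 1; 4 starts row 2. P = [[1, 2, 3], [4]].

So P = [[1, 2, 3], [4]], Q = [[1, 2, 3], [4]].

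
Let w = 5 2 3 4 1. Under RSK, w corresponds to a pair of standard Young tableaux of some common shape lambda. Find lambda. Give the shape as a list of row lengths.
[3, 1, 1]

RSK row insertion gives P = [[1, 3, 4], [2], [5]], which has shape [3, 1, 1].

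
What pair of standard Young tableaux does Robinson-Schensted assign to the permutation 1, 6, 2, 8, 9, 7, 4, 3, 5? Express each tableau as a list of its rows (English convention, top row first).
Insert each entry of the permutation into P by Schensted row insertion, recording in Q the position of each new cell.

Insert 1: appended to row 1. P = [[1]].
Insert 6: appended to row 1. P = [[1, 6]].
Insert 2: 2 bumps 6 from row 1; 6 starts row 2. P = [[1, 2], [6]].
Insert 8: appended to row 1. P = [[1, 2, 8], [6]].
Insert 9: appended to row 1. P = [[1, 2, 8, 9], [6]].
Insert 7: 7 bumps 8 from row 1; 8 appends to row 2. P = [[1, 2, 7, 9], [6, 8]].
Insert 4: 4 bumps 7 from row 1; 7 bumps 8 from row 2; 8 starts row 3. P = [[1, 2, 4, 9], [6, 7], [8]].
Insert 3: 3 bumps 4 from row 1; 4 bumps 6 from row 2; 6 bumps 8 from row 3; 8 starts row 4. P = [[1, 2, 3, 9], [4, 7], [6], [8]].
Insert 5: 5 bumps 9 from row 1; 9 appends to row 2. P = [[1, 2, 3, 5], [4, 7, 9], [6], [8]].

So P = [[1, 2, 3, 5], [4, 7, 9], [6], [8]], Q = [[1, 2, 4, 5], [3, 6, 9], [7], [8]].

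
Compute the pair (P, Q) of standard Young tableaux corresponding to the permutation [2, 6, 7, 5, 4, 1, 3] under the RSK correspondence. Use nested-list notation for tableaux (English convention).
P = [[1, 3, 7], [2, 4], [5], [6]], Q = [[1, 2, 3], [4, 7], [5], [6]]

Insert each entry of the permutation into P by Schensted row insertion, recording in Q the position of each new cell.

Insert 2: appended to row 1. P = [[2]], Q = [[1]].
Insert 6: appended to row 1. P = [[2, 6]], Q = [[1, 2]].
Insert 7: appended to row 1. P = [[2, 6, 7]], Q = [[1, 2, 3]].
Insert 5: 5 bumps 6 from row 1; 6 starts row 2. P = [[2, 5, 7], [6]], Q = [[1, 2, 3], [4]].
Insert 4: 4 bumps 5 from row 1; 5 bumps 6 from row 2; 6 starts row 3. P = [[2, 4, 7], [5], [6]], Q = [[1, 2, 3], [4], [5]].
Insert 1: 1 bumps 2 from row 1; 2 bumps 5 from row 2; 5 bumps 6 from row 3; 6 starts row 4. P = [[1, 4, 7], [2], [5], [6]], Q = [[1, 2, 3], [4], [5], [6]].
Insert 3: 3 bumps 4 from row 1; 4 appends to row 2. P = [[1, 3, 7], [2, 4], [5], [6]], Q = [[1, 2, 3], [4, 7], [5], [6]].

So P = [[1, 3, 7], [2, 4], [5], [6]], Q = [[1, 2, 3], [4, 7], [5], [6]].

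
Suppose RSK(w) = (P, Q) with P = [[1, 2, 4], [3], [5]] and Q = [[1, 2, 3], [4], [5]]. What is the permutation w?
Reverse the RSK construction: for i from n down to 1, find the cell of Q containing i, remove the entry at that cell from P, and reverse-bump it up through P; the value ejected from row 1 is w(i).

Step i=5: Q has 5 at row 3, column 1; remove 5 from row 3 of P and reverse-bump: 5 enters row 2 and ejects 3; 3 enters row 1 and ejects 2. So w(5) = 2. P is now [[1, 3, 4], [5]].
Step i=4: Q has 4 at row 2, column 1; remove 5 from row 2 of P and reverse-bump: 5 enters row 1 and ejects 4. So w(4) = 4. P is now [[1, 3, 5]].
Step i=3: Q has 3 at row 1, column 3; remove that cell from P, ejecting 5. So w(3) = 5. P is now [[1, 3]].
Step i=2: Q has 2 at row 1, column 2; remove that cell from P, ejecting 3. So w(2) = 3. P is now [[1]].
Step i=1: Q has 1 at row 1, column 1; remove that cell from P, ejecting 1. So w(1) = 1. P is now [].

So w = 1 3 5 4 2.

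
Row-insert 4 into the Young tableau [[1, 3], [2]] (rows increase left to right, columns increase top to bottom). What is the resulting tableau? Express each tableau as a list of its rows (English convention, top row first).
4 is larger than every entry of row 1, so it is appended to row 1. The new tableau is [[1, 3, 4], [2]].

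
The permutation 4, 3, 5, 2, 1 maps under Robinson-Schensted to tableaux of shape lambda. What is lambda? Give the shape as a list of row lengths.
[2, 1, 1, 1]

Row-insert each entry into an empty tableau.

After inserting 4: P = [[4]].
After inserting 3: P = [[3], [4]].
After inserting 5: P = [[3, 5], [4]].
After inserting 2: P = [[2, 5], [3], [4]].
After inserting 1: P = [[1, 5], [2], [3], [4]].

The final insertion tableau P = [[1, 5], [2], [3], [4]] has shape [2, 1, 1, 1].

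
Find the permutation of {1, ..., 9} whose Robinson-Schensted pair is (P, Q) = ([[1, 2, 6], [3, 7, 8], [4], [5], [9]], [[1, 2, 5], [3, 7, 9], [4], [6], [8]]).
Reverse the RSK construction: for i from n down to 1, find the cell of Q containing i, remove the entry at that cell from P, and reverse-bump it up through P; the value ejected from row 1 is w(i).

Step i=9: Q has 9 at row 2, column 3; remove 8 from row 2 of P and reverse-bump: 8 enters row 1 and ejects 6. So w(9) = 6. P is now [[1, 2, 8], [3, 7], [4], [5], [9]].
Step i=8: Q has 8 at row 5, column 1; remove 9 from row 5 of P and reverse-bump: 9 enters row 4 and ejects 5; 5 enters row 3 and ejects 4; 4 enters row 2 and ejects 3; 3 enters row 1 and ejects 2. So w(8) = 2. P is now [[1, 3, 8], [4, 7], [5], [9]].
Step i=7: Q has 7 at row 2, column 2; remove 7 from row 2 of P and reverse-bump: 7 enters row 1 and ejects 3. So w(7) = 3. P is now [[1, 7, 8], [4], [5], [9]].
Step i=6: Q has 6 at row 4, column 1; remove 9 from row 4 of P and reverse-bump: 9 enters row 3 and ejects 5; 5 enters row 2 and ejects 4; 4 enters row 1 and ejects 1. So w(6) = 1. P is now [[4, 7, 8], [5], [9]].
Step i=5: Q has 5 at row 1, column 3; remove that cell from P, ejecting 8. So w(5) = 8. P is now [[4, 7], [5], [9]].
Step i=4: Q has 4 at row 3, column 1; remove 9 from row 3 of P and reverse-bump: 9 enters row 2 and ejects 5; 5 enters row 1 and ejects 4. So w(4) = 4. P is now [[5, 7], [9]].
Step i=3: Q has 3 at row 2, column 1; remove 9 from row 2 of P and reverse-bump: 9 enters row 1 and ejects 7. So w(3) = 7. P is now [[5, 9]].
Step i=2: Q has 2 at row 1, column 2; remove that cell from P, ejecting 9. So w(2) = 9. P is now [[5]].
Step i=1: Q has 1 at row 1, column 1; remove that cell from P, ejecting 5. So w(1) = 5. P is now [].

So w = 5 9 7 4 8 1 3 2 6.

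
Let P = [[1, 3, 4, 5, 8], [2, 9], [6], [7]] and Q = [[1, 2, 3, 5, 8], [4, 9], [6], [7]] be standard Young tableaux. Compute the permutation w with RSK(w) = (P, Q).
Reverse RSK: for i = n, n-1, ..., 1, locate i in Q, remove the corresponding corner cell from P, and reverse-bump its entry up through P; the value ejected from row 1 is w(i).

So w = 2 3 7 4 6 5 1 9 8.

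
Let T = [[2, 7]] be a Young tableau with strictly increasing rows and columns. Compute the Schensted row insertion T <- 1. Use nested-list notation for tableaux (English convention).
In row 1, 1 replaces 2 (the leftmost entry greater than 1); 2 is bumped to row 2. 2 starts a new row 2. The new tableau is [[1, 7], [2]].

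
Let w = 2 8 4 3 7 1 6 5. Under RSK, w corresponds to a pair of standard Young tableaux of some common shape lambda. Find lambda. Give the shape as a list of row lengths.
[3, 2, 2, 1]

RSK row insertion gives P = [[1, 3, 5], [2, 6], [4, 7], [8]], which has shape [3, 2, 2, 1].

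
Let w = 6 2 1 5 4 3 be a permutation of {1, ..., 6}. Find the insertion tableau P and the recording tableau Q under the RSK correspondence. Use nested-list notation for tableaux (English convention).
Insert each entry of the permutation into P by Schensted row insertion, recording in Q the position of each new cell.

Insert 6: appended to row 1. P = [[6]].
Insert 2: 2 bumps 6 from row 1; 6 starts row 2. P = [[2], [6]].
Insert 1: 1 bumps 2 from row 1; 2 bumps 6 from row 2; 6 starts row 3. P = [[1], [2], [6]].
Insert 5: appended to row 1. P = [[1, 5], [2], [6]].
Insert 4: 4 bumps 5 from row 1; 5 appends to row 2. P = [[1, 4], [2, 5], [6]].
Insert 3: 3 bumps 4 from row 1; 4 bumps 5 from row 2; 5 bumps 6 from row 3; 6 starts row 4. P = [[1, 3], [2, 4], [5], [6]].

So P = [[1, 3], [2, 4], [5], [6]], Q = [[1, 4], [2, 5], [3], [6]].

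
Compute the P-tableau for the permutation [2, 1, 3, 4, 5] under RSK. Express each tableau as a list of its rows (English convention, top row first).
P = [[1, 3, 4, 5], [2]]

Insert 2: appended to row 1. P = [[2]].
Insert 1: 1 bumps 2 from row 1; 2 starts row 2. P = [[1], [2]].
Insert 3: appended to row 1. P = [[1, 3], [2]].
Insert 4: appended to row 1. P = [[1, 3, 4], [2]].
Insert 5: appended to row 1. P = [[1, 3, 4, 5], [2]].

So P = [[1, 3, 4, 5], [2]].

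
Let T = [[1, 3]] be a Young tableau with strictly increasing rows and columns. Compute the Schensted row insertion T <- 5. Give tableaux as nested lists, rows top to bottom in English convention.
5 is larger than every entry of row 1, so it is appended to row 1. The new tableau is [[1, 3, 5]].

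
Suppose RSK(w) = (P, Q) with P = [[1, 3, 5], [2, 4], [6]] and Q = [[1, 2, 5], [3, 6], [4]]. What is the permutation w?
Reverse the RSK construction: for i from n down to 1, find the cell of Q containing i, remove the entry at that cell from P, and reverse-bump it up through P; the value ejected from row 1 is w(i).

Step i=6: Q has 6 at row 2, column 2; remove 4 from row 2 of P and reverse-bump: 4 enters row 1 and ejects 3. So w(6) = 3. P is now [[1, 4, 5], [2], [6]].
Step i=5: Q has 5 at row 1, column 3; remove that cell from P, ejecting 5. So w(5) = 5. P is now [[1, 4], [2], [6]].
Step i=4: Q has 4 at row 3, column 1; remove 6 from row 3 of P and reverse-bump: 6 enters row 2 and ejects 2; 2 enters row 1 and ejects 1. So w(4) = 1. P is now [[2, 4], [6]].
Step i=3: Q has 3 at row 2, column 1; remove 6 from row 2 of P and reverse-bump: 6 enters row 1 and ejects 4. So w(3) = 4. P is now [[2, 6]].
Step i=2: Q has 2 at row 1, column 2; remove that cell from P, ejecting 6. So w(2) = 6. P is now [[2]].
Step i=1: Q has 1 at row 1, column 1; remove that cell from P, ejecting 2. So w(1) = 2. P is now [].

So w = 2 6 4 1 5 3.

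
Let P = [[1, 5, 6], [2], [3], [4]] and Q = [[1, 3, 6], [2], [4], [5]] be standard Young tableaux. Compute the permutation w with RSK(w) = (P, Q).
Reverse RSK: for i = n, n-1, ..., 1, locate i in Q, remove the corresponding corner cell from P, and reverse-bump its entry up through P; the value ejected from row 1 is w(i).

So w = 4 3 5 2 1 6.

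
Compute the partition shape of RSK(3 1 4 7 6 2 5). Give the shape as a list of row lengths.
Row-insert each entry into an empty tableau.

After inserting 3: P = [[3]].
After inserting 1: P = [[1], [3]].
After inserting 4: P = [[1, 4], [3]].
After inserting 7: P = [[1, 4, 7], [3]].
After inserting 6: P = [[1, 4, 6], [3, 7]].
After inserting 2: P = [[1, 2, 6], [3, 4], [7]].
After inserting 5: P = [[1, 2, 5], [3, 4, 6], [7]].

The final insertion tableau P = [[1, 2, 5], [3, 4, 6], [7]] has shape [3, 3, 1].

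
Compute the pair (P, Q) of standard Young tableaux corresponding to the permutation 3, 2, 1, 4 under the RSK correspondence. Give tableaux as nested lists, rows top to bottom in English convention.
Insert each entry of the permutation into P by Schensted row insertion, recording in Q the position of each new cell.

Insert 3: appended to row 1. P = [[3]].
Insert 2: 2 bumps 3 from row 1; 3 starts row 2. P = [[2], [3]].
Insert 1: 1 bumps 2 from row 1; 2 bumps 3 from row 2; 3 starts row 3. P = [[1], [2], [3]].
Insert 4: appended to row 1. P = [[1, 4], [2], [3]].

So P = [[1, 4], [2], [3]], Q = [[1, 4], [2], [3]].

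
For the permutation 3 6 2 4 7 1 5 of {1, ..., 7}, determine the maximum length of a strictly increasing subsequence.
3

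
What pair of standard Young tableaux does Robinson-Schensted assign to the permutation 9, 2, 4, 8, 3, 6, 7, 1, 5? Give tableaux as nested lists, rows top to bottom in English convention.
Insert each entry of the permutation into P by Schensted row insertion, recording in Q the position of each new cell.

Insert 9: appended to row 1. P = [[9]], Q = [[1]].
Insert 2: 2 bumps 9 from row 1; 9 starts row 2. P = [[2], [9]], Q = [[1], [2]].
Insert 4: appended to row 1. P = [[2, 4], [9]], Q = [[1, 3], [2]].
Insert 8: appended to row 1. P = [[2, 4, 8], [9]], Q = [[1, 3, 4], [2]].
Insert 3: 3 bumps 4 from row 1; 4 bumps 9 from row 2; 9 starts row 3. P = [[2, 3, 8], [4], [9]], Q = [[1, 3, 4], [2], [5]].
Insert 6: 6 bumps 8 from row 1; 8 appends to row 2. P = [[2, 3, 6], [4, 8], [9]], Q = [[1, 3, 4], [2, 6], [5]].
Insert 7: appended to row 1. P = [[2, 3, 6, 7], [4, 8], [9]], Q = [[1, 3, 4, 7], [2, 6], [5]].
Insert 1: 1 bumps 2 from row 1; 2 bumps 4 from row 2; 4 bumps 9 from row 3; 9 starts row 4. P = [[1, 3, 6, 7], [2, 8], [4], [9]], Q = [[1, 3, 4, 7], [2, 6], [5], [8]].
Insert 5: 5 bumps 6 from row 1; 6 bumps 8 from row 2; 8 appends to row 3. P = [[1, 3, 5, 7], [2, 6], [4, 8], [9]], Q = [[1, 3, 4, 7], [2, 6], [5, 9], [8]].

So P = [[1, 3, 5, 7], [2, 6], [4, 8], [9]], Q = [[1, 3, 4, 7], [2, 6], [5, 9], [8]].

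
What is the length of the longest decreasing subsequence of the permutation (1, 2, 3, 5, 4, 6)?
2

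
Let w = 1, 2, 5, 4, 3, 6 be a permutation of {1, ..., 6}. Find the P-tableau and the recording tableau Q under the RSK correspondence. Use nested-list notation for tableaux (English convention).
P = [[1, 2, 3, 6], [4], [5]], Q = [[1, 2, 3, 6], [4], [5]]

Insert each entry of the permutation into P by Schensted row insertion, recording in Q the position of each new cell.

Insert 1: appended to row 1. P = [[1]], Q = [[1]].
Insert 2: appended to row 1. P = [[1, 2]], Q = [[1, 2]].
Insert 5: appended to row 1. P = [[1, 2, 5]], Q = [[1, 2, 3]].
Insert 4: 4 bumps 5 from row 1; 5 starts row 2. P = [[1, 2, 4], [5]], Q = [[1, 2, 3], [4]].
Insert 3: 3 bumps 4 from row 1; 4 bumps 5 from row 2; 5 starts row 3. P = [[1, 2, 3], [4], [5]], Q = [[1, 2, 3], [4], [5]].
Insert 6: appended to row 1. P = [[1, 2, 3, 6], [4], [5]], Q = [[1, 2, 3, 6], [4], [5]].

So P = [[1, 2, 3, 6], [4], [5]], Q = [[1, 2, 3, 6], [4], [5]].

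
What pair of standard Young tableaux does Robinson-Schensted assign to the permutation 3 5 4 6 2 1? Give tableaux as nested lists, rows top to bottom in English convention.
Insert each entry of the permutation into P by Schensted row insertion, recording in Q the position of each new cell.

Insert 3: appended to row 1. P = [[3]].
Insert 5: appended to row 1. P = [[3, 5]].
Insert 4: 4 bumps 5 from row 1; 5 starts row 2. P = [[3, 4], [5]].
Insert 6: appended to row 1. P = [[3, 4, 6], [5]].
Insert 2: 2 bumps 3 from row 1; 3 bumps 5 from row 2; 5 starts row 3. P = [[2, 4, 6], [3], [5]].
Insert 1: 1 bumps 2 from row 1; 2 bumps 3 from row 2; 3 bumps 5 from row 3; 5 starts row 4. P = [[1, 4, 6], [2], [3], [5]].

So P = [[1, 4, 6], [2], [3], [5]], Q = [[1, 2, 4], [3], [5], [6]].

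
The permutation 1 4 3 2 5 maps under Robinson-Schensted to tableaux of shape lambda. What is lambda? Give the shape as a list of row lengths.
[3, 1, 1]

Row-insert each entry into an empty tableau.

After inserting 1: P = [[1]].
After inserting 4: P = [[1, 4]].
After inserting 3: P = [[1, 3], [4]].
After inserting 2: P = [[1, 2], [3], [4]].
After inserting 5: P = [[1, 2, 5], [3], [4]].

The final insertion tableau P = [[1, 2, 5], [3], [4]] has shape [3, 1, 1].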